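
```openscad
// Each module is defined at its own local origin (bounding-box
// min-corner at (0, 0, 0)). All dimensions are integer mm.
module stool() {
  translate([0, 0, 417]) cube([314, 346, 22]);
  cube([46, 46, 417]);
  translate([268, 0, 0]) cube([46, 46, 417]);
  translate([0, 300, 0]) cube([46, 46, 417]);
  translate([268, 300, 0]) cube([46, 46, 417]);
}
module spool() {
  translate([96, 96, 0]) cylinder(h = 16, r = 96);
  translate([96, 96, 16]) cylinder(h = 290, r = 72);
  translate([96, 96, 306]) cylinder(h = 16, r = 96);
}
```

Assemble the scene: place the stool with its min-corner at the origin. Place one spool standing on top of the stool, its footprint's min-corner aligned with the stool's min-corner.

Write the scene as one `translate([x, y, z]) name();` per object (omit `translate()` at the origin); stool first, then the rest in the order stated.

stool();
translate([0, 0, 439]) spool();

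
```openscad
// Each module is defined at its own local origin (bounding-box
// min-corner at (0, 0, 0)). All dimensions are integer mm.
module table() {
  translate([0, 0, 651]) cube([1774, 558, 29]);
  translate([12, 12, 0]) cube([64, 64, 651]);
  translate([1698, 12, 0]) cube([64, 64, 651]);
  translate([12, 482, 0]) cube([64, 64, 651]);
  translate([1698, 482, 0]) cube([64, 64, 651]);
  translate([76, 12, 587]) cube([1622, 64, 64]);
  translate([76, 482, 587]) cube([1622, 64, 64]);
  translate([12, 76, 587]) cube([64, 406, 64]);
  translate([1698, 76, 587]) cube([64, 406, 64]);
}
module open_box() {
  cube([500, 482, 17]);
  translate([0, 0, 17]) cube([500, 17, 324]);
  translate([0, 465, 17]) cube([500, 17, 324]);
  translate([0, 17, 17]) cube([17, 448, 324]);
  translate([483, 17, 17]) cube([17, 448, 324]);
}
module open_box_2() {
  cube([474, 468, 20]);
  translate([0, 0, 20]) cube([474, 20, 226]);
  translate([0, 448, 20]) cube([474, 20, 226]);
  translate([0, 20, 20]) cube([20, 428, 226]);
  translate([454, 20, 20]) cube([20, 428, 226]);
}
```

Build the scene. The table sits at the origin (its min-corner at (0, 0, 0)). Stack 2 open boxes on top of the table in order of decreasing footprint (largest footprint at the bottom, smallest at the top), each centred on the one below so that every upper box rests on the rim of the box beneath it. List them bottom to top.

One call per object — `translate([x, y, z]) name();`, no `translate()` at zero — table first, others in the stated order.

table();
translate([637, 38, 680]) open_box();
translate([650, 45, 1021]) open_box_2();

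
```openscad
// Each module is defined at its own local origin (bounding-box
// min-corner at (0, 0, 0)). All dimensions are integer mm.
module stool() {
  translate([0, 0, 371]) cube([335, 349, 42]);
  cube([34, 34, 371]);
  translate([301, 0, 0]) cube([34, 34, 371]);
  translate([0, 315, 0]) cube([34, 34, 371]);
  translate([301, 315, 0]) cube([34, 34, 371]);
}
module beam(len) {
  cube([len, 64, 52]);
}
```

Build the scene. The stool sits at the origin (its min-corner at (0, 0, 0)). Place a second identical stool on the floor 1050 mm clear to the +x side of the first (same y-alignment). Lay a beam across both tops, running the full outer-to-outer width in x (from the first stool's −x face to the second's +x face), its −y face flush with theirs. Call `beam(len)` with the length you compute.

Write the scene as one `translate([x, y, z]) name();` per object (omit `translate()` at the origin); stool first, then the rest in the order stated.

stool();
translate([1385, 0, 0]) stool();
translate([0, 0, 413]) beam(1720);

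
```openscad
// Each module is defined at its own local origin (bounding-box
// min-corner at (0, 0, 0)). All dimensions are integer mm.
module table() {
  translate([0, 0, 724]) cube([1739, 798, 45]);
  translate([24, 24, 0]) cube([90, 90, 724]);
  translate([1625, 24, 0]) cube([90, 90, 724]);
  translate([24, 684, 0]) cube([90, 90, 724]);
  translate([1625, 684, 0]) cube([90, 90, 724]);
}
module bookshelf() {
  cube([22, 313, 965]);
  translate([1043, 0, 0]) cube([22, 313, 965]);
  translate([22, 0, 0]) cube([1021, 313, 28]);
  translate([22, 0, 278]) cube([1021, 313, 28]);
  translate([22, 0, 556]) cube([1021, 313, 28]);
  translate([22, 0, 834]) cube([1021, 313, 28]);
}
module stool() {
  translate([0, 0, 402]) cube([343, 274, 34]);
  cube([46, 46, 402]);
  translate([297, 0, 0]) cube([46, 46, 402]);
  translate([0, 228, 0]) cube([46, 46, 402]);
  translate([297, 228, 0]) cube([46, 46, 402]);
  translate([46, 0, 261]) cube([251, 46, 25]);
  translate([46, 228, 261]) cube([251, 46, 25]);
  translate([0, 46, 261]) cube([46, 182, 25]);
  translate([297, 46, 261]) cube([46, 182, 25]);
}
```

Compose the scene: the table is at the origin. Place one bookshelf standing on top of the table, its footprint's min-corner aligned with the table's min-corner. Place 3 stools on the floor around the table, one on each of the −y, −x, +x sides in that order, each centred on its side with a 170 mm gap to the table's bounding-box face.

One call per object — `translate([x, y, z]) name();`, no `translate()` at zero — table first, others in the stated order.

table();
translate([0, 0, 769]) bookshelf();
translate([698, -444, 0]) stool();
translate([-513, 262, 0]) stool();
translate([1909, 262, 0]) stool();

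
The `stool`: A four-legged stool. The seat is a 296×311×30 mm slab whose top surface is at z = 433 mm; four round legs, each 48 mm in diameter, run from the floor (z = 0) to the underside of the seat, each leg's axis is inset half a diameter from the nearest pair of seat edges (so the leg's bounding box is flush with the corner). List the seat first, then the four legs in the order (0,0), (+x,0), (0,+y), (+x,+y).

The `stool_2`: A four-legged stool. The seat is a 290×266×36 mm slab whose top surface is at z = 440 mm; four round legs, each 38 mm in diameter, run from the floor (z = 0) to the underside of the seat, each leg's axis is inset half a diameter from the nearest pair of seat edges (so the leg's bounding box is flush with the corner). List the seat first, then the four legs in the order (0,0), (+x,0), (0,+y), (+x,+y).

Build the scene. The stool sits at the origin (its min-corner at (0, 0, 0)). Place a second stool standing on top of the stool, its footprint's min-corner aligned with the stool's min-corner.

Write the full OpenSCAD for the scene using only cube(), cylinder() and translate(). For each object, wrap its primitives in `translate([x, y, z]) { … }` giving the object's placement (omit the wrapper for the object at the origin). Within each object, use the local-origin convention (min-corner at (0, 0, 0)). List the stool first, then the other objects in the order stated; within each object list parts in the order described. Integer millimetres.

translate([0, 0, 403]) cube([296, 311, 30]);
translate([24, 24, 0]) cylinder(h = 403, r = 24);
translate([272, 24, 0]) cylinder(h = 403, r = 24);
translate([24, 287, 0]) cylinder(h = 403, r = 24);
translate([272, 287, 0]) cylinder(h = 403, r = 24);
translate([0, 0, 433]) {
  translate([0, 0, 404]) cube([290, 266, 36]);
  translate([19, 19, 0]) cylinder(h = 404, r = 19);
  translate([271, 19, 0]) cylinder(h = 404, r = 19);
  translate([19, 247, 0]) cylinder(h = 404, r = 19);
  translate([271, 247, 0]) cylinder(h = 404, r = 19);
}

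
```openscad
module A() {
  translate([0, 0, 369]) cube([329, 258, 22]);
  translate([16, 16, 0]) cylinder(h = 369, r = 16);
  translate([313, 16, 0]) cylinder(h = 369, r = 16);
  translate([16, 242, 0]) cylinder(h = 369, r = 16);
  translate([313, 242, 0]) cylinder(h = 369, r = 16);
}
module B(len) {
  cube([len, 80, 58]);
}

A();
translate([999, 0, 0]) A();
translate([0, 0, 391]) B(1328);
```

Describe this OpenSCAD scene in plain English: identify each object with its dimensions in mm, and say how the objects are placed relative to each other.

A is a simple wooden stool: a rectangular seat 329 mm (x) by 258 mm (y), 22 mm thick, top face at z = 391 mm, on four round legs, each 32 mm in diameter. The legs rest on z = 0, each leg's axis is inset half a diameter from the nearest pair of seat edges (so the leg's bounding box is flush with the corner).

B is a rectangular beam 1328 mm long (x), 80 mm deep (y), 58 mm thick (z).

The beam spans the tops of two stools placed 670 mm apart, resting at z = 391 mm.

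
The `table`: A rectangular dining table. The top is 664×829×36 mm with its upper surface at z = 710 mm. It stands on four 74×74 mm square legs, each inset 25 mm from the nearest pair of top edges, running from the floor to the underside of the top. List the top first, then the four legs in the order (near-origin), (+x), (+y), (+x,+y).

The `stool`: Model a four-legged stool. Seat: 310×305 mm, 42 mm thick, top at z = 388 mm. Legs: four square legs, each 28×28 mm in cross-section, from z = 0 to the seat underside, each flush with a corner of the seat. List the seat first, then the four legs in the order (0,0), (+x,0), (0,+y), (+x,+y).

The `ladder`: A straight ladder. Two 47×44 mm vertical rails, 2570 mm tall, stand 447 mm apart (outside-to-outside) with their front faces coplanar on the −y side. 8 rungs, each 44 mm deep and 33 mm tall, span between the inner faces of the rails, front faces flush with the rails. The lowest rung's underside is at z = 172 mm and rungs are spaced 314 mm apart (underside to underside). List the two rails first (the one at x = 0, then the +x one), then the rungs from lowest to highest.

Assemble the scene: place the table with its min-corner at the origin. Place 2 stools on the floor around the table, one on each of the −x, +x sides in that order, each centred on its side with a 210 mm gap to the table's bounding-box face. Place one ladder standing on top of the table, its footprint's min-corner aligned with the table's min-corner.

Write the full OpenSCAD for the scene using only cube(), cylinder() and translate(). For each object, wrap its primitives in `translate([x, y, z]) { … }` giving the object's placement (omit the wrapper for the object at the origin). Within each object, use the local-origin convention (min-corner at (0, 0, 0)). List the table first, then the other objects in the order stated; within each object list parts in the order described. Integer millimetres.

translate([0, 0, 674]) cube([664, 829, 36]);
translate([25, 25, 0]) cube([74, 74, 674]);
translate([565, 25, 0]) cube([74, 74, 674]);
translate([25, 730, 0]) cube([74, 74, 674]);
translate([565, 730, 0]) cube([74, 74, 674]);
translate([-520, 262, 0]) {
  translate([0, 0, 346]) cube([310, 305, 42]);
  cube([28, 28, 346]);
  translate([282, 0, 0]) cube([28, 28, 346]);
  translate([0, 277, 0]) cube([28, 28, 346]);
  translate([282, 277, 0]) cube([28, 28, 346]);
}
translate([874, 262, 0]) {
  translate([0, 0, 346]) cube([310, 305, 42]);
  cube([28, 28, 346]);
  translate([282, 0, 0]) cube([28, 28, 346]);
  translate([0, 277, 0]) cube([28, 28, 346]);
  translate([282, 277, 0]) cube([28, 28, 346]);
}
translate([0, 0, 710]) {
  cube([47, 44, 2570]);
  translate([400, 0, 0]) cube([47, 44, 2570]);
  translate([47, 0, 172]) cube([353, 44, 33]);
  translate([47, 0, 486]) cube([353, 44, 33]);
  translate([47, 0, 800]) cube([353, 44, 33]);
  translate([47, 0, 1114]) cube([353, 44, 33]);
  translate([47, 0, 1428]) cube([353, 44, 33]);
  translate([47, 0, 1742]) cube([353, 44, 33]);
  translate([47, 0, 2056]) cube([353, 44, 33]);
  translate([47, 0, 2370]) cube([353, 44, 33]);
}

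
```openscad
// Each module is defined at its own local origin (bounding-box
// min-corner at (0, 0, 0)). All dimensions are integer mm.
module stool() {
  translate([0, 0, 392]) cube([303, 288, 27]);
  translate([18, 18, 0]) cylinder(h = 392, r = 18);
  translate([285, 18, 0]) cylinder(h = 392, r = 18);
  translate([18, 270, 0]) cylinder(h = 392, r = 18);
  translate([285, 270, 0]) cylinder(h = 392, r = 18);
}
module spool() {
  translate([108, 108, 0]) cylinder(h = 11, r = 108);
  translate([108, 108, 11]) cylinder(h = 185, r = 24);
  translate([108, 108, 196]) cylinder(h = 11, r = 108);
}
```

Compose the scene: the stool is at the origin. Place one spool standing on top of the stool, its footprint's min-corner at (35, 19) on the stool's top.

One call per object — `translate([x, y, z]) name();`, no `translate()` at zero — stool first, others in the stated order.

stool();
translate([35, 19, 419]) spool();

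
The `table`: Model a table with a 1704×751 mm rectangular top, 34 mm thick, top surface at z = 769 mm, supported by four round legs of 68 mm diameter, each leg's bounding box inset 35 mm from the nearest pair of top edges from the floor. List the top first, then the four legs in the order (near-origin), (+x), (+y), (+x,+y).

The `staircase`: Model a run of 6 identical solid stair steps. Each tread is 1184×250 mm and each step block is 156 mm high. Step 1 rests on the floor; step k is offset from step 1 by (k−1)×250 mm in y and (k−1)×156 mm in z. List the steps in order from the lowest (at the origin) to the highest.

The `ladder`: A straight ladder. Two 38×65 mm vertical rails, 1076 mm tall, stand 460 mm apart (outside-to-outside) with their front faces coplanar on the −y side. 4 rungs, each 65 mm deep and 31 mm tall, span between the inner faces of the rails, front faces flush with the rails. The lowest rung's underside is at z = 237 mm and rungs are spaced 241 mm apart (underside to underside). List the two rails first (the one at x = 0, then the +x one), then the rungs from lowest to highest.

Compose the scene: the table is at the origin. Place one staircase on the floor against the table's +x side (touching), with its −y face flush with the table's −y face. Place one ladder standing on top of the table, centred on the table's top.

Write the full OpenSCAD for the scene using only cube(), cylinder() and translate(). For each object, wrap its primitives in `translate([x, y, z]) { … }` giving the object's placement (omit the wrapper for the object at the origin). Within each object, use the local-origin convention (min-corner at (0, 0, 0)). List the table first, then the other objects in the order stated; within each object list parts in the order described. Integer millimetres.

translate([0, 0, 735]) cube([1704, 751, 34]);
translate([69, 69, 0]) cylinder(h = 735, r = 34);
translate([1635, 69, 0]) cylinder(h = 735, r = 34);
translate([69, 682, 0]) cylinder(h = 735, r = 34);
translate([1635, 682, 0]) cylinder(h = 735, r = 34);
translate([1704, 0, 0]) {
  cube([1184, 250, 156]);
  translate([0, 250, 156]) cube([1184, 250, 156]);
  translate([0, 500, 312]) cube([1184, 250, 156]);
  translate([0, 750, 468]) cube([1184, 250, 156]);
  translate([0, 1000, 624]) cube([1184, 250, 156]);
  translate([0, 1250, 780]) cube([1184, 250, 156]);
}
translate([622, 343, 769]) {
  cube([38, 65, 1076]);
  translate([422, 0, 0]) cube([38, 65, 1076]);
  translate([38, 0, 237]) cube([384, 65, 31]);
  translate([38, 0, 478]) cube([384, 65, 31]);
  translate([38, 0, 719]) cube([384, 65, 31]);
  translate([38, 0, 960]) cube([384, 65, 31]);
}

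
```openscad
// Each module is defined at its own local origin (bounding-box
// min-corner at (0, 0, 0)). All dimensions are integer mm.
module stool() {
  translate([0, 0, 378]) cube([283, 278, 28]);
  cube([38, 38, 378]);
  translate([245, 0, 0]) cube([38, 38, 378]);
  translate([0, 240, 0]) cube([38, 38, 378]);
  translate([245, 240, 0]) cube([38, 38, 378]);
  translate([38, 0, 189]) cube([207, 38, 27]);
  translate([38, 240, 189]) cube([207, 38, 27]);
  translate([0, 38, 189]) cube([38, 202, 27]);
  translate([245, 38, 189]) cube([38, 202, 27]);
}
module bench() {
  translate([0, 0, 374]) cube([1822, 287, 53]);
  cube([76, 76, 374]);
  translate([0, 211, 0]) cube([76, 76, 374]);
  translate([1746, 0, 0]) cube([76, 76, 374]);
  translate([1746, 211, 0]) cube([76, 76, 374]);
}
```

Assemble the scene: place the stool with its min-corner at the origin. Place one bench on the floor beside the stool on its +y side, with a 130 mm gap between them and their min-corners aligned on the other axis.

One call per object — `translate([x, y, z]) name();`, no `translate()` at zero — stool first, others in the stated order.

stool();
translate([0, 408, 0]) bench();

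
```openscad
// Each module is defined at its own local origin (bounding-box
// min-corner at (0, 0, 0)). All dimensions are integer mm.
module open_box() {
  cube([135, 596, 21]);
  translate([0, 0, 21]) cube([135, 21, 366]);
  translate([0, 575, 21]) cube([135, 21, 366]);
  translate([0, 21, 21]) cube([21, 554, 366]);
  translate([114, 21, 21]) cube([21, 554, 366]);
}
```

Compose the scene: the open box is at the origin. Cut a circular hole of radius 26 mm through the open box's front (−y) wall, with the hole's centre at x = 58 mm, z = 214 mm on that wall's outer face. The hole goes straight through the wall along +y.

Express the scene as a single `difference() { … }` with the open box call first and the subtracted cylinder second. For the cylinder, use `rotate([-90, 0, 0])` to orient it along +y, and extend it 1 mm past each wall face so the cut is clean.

difference() {
  open_box();
  translate([58, -1, 214]) rotate([-90, 0, 0]) cylinder(h = 23, r = 26);
}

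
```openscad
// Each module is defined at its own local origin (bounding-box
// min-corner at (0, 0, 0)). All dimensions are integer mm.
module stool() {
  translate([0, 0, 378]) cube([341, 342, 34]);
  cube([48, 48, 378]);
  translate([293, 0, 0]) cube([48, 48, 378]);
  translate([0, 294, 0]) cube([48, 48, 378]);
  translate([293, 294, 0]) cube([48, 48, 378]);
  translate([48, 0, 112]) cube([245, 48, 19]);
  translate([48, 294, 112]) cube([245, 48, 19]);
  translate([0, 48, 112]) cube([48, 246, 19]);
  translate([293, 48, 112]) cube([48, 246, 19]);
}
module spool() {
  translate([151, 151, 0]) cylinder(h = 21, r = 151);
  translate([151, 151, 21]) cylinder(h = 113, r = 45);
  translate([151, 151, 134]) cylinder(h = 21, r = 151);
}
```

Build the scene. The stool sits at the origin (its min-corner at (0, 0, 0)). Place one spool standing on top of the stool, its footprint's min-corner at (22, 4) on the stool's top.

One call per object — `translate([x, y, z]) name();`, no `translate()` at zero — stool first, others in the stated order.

stool();
translate([22, 4, 412]) spool();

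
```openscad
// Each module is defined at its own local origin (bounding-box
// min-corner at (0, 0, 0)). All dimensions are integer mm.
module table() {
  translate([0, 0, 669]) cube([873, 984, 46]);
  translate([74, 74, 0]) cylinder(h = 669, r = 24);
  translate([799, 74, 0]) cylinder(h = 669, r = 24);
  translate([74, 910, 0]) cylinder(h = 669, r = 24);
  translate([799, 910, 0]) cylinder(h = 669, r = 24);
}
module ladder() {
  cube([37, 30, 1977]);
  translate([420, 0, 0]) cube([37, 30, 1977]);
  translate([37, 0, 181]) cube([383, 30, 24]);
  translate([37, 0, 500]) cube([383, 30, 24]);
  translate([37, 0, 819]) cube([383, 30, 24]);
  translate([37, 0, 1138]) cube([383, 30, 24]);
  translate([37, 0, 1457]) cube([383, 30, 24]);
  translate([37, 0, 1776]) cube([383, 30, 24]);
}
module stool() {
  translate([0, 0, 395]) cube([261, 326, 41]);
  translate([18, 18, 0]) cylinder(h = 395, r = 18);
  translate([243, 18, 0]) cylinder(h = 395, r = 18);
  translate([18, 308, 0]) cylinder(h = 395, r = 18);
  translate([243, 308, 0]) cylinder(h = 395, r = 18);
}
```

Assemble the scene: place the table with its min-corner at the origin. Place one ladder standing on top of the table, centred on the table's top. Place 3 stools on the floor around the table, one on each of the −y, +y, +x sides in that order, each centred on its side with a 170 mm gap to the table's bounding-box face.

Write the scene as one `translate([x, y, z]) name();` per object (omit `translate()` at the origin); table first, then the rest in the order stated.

table();
translate([208, 477, 715]) ladder();
translate([306, -496, 0]) stool();
translate([306, 1154, 0]) stool();
translate([1043, 329, 0]) stool();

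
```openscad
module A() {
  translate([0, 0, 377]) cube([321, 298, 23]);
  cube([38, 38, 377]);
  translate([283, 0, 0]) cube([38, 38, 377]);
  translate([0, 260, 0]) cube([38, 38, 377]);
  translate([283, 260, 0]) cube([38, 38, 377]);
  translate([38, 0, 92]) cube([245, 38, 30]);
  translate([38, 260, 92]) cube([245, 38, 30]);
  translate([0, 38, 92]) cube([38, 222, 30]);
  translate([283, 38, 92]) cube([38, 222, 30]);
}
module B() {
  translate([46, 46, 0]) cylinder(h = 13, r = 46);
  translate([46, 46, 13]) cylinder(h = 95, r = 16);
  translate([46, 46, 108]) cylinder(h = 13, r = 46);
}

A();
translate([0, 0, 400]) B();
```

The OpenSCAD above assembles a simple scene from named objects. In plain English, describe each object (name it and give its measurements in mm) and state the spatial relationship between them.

A is a four-legged stool. The seat is 321×298 mm, 23 mm thick, top at z = 400 mm. It stands on four square legs, each 38×38 mm in cross-section, from z = 0 to the seat underside, each flush with a corner of the seat. Four stretchers, 38 mm wide and 30 mm tall, connect adjacent legs with their undersides at z = 92 mm, each running between the inner faces of the legs it joins and aligned with the legs' outer faces on the other axis.

B is a spool: two coaxial disc flanges of radius 46 mm and thickness 13 mm, joined by a core cylinder of radius 16 mm and height 95 mm. The lower flange rests on z = 0 and the three cylinders share a vertical axis.

The spool is on top of the stool.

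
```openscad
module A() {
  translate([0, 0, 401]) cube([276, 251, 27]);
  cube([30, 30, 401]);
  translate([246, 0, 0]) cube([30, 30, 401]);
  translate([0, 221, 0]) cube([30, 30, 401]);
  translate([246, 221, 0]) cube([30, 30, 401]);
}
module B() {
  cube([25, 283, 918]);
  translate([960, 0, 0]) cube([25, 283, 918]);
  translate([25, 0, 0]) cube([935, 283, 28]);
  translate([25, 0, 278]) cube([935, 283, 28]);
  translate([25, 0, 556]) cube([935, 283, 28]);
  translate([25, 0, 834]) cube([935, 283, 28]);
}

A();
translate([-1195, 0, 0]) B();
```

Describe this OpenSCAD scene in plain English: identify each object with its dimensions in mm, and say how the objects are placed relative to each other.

A is a four-legged stool. The seat is 276×251 mm, 27 mm thick, top at z = 428 mm. It stands on four square legs, each 30×30 mm in cross-section, from z = 0 to the seat underside, each flush with a corner of the seat.

B is an open bookshelf. Two side panels, each 25 mm thick, 283 mm deep and 918 mm tall, stand 985 mm apart (outside-to-outside). Between them sit 4 shelves, each 28 mm thick and 283 mm deep, spanning the full gap between the sides. The bottom shelf rests on the floor (its underside at z = 0) and the clear gap between one shelf's top and the next shelf's underside is 250 mm.

The bookshelf is on the floor beside the stool on its −x side.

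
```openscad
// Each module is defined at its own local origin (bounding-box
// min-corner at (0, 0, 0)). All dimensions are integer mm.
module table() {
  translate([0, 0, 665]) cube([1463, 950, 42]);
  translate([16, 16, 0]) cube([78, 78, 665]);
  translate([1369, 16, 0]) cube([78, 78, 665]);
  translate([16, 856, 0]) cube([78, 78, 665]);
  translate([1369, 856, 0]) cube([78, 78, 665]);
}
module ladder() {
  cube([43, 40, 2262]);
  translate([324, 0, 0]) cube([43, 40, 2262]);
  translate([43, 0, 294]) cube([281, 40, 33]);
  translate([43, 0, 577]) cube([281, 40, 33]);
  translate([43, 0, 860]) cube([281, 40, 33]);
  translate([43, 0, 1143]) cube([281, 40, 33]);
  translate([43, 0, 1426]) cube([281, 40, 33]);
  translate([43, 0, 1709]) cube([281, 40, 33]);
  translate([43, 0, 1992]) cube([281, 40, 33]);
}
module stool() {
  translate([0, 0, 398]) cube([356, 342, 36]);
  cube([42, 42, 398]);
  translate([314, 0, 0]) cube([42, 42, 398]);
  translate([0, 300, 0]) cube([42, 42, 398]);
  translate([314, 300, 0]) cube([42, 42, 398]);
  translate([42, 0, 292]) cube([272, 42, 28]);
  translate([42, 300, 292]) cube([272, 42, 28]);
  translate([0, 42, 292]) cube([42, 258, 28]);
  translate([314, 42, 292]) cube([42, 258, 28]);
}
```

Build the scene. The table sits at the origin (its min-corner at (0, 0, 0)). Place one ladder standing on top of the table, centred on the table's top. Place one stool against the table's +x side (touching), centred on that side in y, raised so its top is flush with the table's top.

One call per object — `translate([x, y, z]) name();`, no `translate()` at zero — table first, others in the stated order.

table();
translate([548, 455, 707]) ladder();
translate([1463, 304, 273]) stool();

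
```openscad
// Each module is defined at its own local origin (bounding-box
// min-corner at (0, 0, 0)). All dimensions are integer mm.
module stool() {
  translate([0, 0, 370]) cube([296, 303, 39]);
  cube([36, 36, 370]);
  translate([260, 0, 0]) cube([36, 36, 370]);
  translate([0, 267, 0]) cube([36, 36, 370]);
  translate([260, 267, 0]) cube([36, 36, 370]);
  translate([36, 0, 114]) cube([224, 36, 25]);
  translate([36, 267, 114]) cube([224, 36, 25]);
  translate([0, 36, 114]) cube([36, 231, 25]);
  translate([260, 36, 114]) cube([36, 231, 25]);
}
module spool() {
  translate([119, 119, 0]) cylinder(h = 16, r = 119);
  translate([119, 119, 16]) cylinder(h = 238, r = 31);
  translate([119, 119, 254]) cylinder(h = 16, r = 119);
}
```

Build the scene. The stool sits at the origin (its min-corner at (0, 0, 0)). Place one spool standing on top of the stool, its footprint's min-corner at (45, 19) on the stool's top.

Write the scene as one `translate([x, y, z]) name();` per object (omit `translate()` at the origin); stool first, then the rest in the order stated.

stool();
translate([45, 19, 409]) spool();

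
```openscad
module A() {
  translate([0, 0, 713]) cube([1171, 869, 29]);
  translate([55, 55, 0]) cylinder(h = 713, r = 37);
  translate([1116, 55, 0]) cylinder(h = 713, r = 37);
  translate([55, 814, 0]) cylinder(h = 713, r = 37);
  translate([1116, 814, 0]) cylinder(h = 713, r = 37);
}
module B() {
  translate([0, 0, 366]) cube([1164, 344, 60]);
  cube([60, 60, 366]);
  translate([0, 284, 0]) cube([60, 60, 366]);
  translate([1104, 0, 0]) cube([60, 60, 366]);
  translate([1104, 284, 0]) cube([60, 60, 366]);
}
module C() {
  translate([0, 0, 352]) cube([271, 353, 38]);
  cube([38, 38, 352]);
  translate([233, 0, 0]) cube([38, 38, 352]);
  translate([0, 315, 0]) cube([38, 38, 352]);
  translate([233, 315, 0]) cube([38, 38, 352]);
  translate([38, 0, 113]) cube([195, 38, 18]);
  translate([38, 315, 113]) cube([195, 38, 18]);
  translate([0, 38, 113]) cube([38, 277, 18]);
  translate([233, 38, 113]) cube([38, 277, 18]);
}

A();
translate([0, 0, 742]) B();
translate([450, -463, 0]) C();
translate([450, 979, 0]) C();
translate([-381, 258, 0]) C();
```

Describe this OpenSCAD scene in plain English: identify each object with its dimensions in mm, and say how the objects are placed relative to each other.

A is a table: top 1171 mm (x) × 869 mm (y), 29 mm thick, upper face at z = 742 mm, on four round legs of 74 mm diameter, each leg's bounding box inset 18 mm from the nearest pair of top edges, running from z = 0 to the bottom of the top.

B is a bench: a 1164×344 mm seat slab, 60 mm thick, top at z = 426 mm, on four 60×60 mm square legs flush with the seat corners and standing on z = 0.

C is a four-legged stool. The seat is 271×353 mm, 38 mm thick, top at z = 390 mm. It stands on four square legs, each 38×38 mm in cross-section, from z = 0 to the seat underside, each flush with a corner of the seat. Four stretchers, 38 mm wide and 18 mm tall, connect adjacent legs with their undersides at z = 113 mm, each running between the inner faces of the legs it joins and aligned with the legs' outer faces on the other axis.

The bench is on top of the table. Three stools sit around the table at the −y, +y, −x sides.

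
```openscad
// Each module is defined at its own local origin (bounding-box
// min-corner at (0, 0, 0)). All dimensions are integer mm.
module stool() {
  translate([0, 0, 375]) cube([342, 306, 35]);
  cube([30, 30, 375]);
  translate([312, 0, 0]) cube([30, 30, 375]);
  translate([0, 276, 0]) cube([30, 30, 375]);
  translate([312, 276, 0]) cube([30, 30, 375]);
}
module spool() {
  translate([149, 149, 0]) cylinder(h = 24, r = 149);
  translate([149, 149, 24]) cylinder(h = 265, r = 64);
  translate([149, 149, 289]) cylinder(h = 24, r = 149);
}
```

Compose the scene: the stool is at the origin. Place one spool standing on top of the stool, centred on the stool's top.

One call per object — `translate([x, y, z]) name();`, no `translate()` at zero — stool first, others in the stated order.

stool();
translate([22, 4, 410]) spool();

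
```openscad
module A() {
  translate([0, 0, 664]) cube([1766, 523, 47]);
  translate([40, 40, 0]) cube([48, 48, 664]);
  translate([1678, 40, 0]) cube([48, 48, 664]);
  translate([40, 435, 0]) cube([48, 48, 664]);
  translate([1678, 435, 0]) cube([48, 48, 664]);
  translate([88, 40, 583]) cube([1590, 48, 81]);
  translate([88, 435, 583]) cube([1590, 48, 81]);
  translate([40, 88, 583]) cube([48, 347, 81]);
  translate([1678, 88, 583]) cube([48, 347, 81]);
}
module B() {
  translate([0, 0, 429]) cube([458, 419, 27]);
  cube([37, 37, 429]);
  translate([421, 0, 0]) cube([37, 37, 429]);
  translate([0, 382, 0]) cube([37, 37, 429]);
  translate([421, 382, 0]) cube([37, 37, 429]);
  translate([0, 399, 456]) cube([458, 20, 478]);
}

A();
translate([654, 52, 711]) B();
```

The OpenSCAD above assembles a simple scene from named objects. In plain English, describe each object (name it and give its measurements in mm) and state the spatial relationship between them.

A is a table: top 1766 mm (x) × 523 mm (y), 47 mm thick, upper face at z = 711 mm, on four 48×48 mm square legs, each inset 40 mm from the nearest pair of top edges, running from z = 0 to the bottom of the top. Four apron rails, 48 mm thick and 81 mm tall, run between adjacent legs with their top edges flush with the underside of the top and their outer faces flush with the legs' outer faces.

B is a chair: 458×419 mm seat, 27 mm thick, top at z = 456 mm, on four 37 mm square corner legs flush with the seat edges. A 20 mm thick backrest slab spans the full seat width, extending 478 mm above the seat top, its back face flush with the seat's +y edge.

The chair is on top of the table, centred.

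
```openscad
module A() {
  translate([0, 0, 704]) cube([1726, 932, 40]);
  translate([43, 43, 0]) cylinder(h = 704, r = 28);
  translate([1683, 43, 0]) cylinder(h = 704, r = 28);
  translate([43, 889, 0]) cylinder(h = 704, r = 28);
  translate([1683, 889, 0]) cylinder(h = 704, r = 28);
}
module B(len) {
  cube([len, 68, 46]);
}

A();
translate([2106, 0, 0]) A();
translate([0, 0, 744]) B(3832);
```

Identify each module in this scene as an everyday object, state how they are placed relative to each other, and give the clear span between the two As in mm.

Second table starts at x = 2106; first ends at x = 1726; clear span = 2106 − 1726 = 380 mm.

A is a table. B is a beam. A beam spans the tops of two tables. The clear span between the two tables is 380 mm.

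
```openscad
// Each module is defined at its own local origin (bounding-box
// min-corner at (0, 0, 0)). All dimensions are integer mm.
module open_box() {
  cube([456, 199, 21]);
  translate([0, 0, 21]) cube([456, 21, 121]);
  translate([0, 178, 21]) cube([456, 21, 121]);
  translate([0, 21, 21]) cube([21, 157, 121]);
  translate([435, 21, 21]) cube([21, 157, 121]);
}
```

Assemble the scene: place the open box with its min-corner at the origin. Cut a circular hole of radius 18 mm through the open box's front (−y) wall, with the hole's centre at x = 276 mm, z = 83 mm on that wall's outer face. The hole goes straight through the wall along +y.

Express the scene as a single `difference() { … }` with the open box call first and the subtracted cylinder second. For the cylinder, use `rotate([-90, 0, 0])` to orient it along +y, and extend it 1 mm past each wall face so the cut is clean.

difference() {
  open_box();
  translate([276, -1, 83]) rotate([-90, 0, 0]) cylinder(h = 23, r = 18);
}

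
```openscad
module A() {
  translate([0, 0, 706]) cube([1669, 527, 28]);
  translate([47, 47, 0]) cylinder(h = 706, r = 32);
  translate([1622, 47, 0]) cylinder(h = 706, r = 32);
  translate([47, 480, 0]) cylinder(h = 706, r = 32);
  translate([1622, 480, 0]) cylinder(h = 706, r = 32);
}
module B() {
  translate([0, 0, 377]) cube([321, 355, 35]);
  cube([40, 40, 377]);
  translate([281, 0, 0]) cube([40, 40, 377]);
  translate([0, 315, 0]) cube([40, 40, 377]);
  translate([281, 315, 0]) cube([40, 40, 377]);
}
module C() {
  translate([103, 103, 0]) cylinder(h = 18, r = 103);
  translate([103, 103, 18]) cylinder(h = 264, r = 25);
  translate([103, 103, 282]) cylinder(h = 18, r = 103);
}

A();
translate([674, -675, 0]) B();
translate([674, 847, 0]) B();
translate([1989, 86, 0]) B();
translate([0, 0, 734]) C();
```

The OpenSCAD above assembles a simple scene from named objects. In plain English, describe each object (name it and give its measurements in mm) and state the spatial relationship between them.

A is a table with a 1669×527 mm rectangular top, 28 mm thick, top surface at z = 734 mm, supported by four round legs of 64 mm diameter, each leg's bounding box inset 15 mm from the nearest pair of top edges, running from the floor.

B is a four-legged stool. The seat is 321×355 mm, 35 mm thick, top at z = 412 mm. It stands on four square legs, each 40×40 mm in cross-section, from z = 0 to the seat underside, each flush with a corner of the seat.

C is a spool: two coaxial disc flanges of radius 103 mm and thickness 18 mm, joined by a core cylinder of radius 25 mm and height 264 mm. The lower flange rests on z = 0 and the three cylinders share a vertical axis.

Three stools sit around the table at the −y, +y, +x sides. The spool is on top of the table.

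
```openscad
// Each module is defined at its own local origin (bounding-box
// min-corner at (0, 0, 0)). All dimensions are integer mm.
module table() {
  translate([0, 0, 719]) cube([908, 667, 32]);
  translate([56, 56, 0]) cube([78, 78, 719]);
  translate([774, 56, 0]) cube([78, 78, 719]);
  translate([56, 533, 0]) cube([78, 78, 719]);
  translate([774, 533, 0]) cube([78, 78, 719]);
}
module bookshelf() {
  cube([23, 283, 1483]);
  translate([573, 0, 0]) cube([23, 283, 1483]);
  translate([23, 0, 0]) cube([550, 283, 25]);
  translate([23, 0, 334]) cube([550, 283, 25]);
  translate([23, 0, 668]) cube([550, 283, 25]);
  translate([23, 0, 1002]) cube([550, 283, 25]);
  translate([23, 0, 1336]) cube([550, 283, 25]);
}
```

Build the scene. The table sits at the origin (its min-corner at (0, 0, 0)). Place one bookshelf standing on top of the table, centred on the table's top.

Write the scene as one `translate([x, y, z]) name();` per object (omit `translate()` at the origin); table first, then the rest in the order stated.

table();
translate([156, 192, 751]) bookshelf();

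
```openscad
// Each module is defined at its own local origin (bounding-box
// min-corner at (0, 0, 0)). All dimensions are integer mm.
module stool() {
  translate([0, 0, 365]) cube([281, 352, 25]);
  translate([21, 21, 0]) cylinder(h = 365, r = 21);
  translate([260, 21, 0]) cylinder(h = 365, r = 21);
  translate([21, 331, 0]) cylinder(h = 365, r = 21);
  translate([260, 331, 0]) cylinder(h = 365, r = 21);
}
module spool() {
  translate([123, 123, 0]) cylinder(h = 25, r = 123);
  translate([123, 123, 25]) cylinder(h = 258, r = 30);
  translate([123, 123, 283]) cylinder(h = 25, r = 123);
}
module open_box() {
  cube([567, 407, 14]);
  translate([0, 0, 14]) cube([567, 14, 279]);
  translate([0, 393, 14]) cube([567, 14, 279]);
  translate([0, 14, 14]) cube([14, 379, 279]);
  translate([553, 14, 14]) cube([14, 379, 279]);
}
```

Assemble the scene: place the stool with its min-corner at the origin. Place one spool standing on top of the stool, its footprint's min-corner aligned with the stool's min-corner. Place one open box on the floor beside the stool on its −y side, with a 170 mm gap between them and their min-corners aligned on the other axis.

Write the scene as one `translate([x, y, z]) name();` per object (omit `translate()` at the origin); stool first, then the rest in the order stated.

stool();
translate([0, 0, 390]) spool();
translate([0, -577, 0]) open_box();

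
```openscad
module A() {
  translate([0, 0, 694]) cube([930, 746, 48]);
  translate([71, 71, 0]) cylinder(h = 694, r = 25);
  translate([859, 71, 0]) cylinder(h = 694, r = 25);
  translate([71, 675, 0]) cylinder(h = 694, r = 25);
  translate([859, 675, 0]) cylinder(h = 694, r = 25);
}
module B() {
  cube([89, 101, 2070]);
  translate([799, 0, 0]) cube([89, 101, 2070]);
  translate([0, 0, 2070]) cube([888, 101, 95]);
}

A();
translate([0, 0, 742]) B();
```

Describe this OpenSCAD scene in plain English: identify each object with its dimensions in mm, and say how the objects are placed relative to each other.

A is a table with a 930×746 mm rectangular top, 48 mm thick, top surface at z = 742 mm, supported by four round legs of 50 mm diameter, each leg's bounding box inset 46 mm from the nearest pair of top edges, running from the floor.

B is a rectangular door frame: two vertical jambs of 89×101 mm section, 2070 mm tall, with a clear opening 710 mm wide between their inner faces. A header 95 mm tall and 101 mm deep lies on top of the jambs and spans the full outside width.

The door frame is on top of the table.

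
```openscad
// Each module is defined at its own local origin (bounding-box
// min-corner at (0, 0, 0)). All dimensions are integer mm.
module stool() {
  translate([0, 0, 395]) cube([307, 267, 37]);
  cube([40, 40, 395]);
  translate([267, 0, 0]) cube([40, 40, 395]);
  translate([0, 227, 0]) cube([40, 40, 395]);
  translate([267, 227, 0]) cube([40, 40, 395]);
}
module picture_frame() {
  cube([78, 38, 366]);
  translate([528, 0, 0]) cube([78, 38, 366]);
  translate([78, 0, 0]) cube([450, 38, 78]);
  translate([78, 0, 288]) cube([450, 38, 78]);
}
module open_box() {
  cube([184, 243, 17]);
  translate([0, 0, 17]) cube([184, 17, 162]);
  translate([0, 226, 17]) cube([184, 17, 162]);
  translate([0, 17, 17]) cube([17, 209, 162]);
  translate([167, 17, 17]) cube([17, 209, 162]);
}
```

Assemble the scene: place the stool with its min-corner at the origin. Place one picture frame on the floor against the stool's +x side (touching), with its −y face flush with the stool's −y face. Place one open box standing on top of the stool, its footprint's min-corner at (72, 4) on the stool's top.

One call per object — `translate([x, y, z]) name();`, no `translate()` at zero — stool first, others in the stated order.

stool();
translate([307, 0, 0]) picture_frame();
translate([72, 4, 432]) open_box();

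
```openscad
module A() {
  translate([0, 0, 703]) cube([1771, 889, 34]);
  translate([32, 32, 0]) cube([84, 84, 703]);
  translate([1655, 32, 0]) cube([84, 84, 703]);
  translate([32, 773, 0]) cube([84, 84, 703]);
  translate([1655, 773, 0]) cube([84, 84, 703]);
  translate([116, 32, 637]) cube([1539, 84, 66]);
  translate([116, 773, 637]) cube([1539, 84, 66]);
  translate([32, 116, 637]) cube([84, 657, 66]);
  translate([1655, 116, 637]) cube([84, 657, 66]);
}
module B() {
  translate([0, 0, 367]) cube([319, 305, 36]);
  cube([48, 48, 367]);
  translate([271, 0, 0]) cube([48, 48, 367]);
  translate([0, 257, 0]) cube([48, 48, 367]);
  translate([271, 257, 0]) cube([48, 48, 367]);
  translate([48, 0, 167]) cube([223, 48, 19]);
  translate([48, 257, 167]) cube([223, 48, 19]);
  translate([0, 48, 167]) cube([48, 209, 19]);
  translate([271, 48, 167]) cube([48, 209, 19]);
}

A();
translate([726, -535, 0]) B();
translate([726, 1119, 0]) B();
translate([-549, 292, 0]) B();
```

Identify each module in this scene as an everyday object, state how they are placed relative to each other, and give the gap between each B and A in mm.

Each stool's nearest face is 230 mm from the table's bounding box.

A is a table. B is a stool. Three stools sit around the table at the −y, +y, −x sides. The gap between each stool and the table is 230 mm.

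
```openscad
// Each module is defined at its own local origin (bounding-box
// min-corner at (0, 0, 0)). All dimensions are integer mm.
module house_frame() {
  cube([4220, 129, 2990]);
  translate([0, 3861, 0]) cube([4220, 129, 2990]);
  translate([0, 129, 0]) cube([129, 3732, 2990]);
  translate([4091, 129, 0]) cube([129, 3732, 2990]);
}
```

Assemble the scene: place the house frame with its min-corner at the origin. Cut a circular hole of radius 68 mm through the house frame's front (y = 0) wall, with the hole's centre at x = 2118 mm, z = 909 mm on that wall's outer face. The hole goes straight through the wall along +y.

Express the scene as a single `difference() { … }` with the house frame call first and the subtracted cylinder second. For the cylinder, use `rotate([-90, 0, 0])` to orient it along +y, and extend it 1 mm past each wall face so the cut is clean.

difference() {
  house_frame();
  translate([2118, -1, 909]) rotate([-90, 0, 0]) cylinder(h = 131, r = 68);
}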